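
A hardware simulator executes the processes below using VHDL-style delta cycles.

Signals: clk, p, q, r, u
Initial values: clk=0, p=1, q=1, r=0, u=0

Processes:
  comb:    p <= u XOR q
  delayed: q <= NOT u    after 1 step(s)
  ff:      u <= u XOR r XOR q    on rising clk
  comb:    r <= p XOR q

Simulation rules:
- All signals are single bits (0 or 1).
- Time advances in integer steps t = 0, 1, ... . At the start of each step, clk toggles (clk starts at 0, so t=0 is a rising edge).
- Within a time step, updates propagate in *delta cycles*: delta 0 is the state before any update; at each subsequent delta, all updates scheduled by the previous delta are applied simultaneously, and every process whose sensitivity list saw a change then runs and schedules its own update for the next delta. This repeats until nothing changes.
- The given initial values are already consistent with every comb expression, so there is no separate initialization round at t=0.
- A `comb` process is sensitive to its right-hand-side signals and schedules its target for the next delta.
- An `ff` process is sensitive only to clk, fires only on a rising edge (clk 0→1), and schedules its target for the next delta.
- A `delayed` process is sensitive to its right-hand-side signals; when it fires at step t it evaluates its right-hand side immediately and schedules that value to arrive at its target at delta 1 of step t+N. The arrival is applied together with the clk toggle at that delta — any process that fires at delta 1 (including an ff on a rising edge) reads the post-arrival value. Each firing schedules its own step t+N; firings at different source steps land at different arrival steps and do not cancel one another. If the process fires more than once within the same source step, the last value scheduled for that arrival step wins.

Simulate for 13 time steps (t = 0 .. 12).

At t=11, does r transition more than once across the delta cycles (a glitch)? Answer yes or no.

yes

t0.Δ0 r=0 u=0 clk=0 q=1 p=1
t0.Δ1 r=0 u=0 clk=1 q=1 p=1
t0.Δ2 r=0 u=1 clk=1 q=1 p=1
t0.Δ3 r=0 u=1 clk=1 q=1 p=0
t0.Δ4 r=1 u=1 clk=1 q=1 p=0
t1.Δ0 r=1 u=1 clk=1 q=1 p=0
t1.Δ1 r=1 u=1 clk=0 q=0 p=0
t1.Δ2 r=0 u=1 clk=0 q=0 p=1
t1.Δ3 r=1 u=1 clk=0 q=0 p=1
t2.Δ0 r=1 u=1 clk=0 q=0 p=1
t2.Δ1 r=1 u=1 clk=1 q=0 p=1
t2.Δ2 r=1 u=0 clk=1 q=0 p=1
t2.Δ3 r=1 u=0 clk=1 q=0 p=0
t2.Δ4 r=0 u=0 clk=1 q=0 p=0
t3.Δ0 r=0 u=0 clk=1 q=0 p=0
t3.Δ1 r=0 u=0 clk=0 q=1 p=0
t3.Δ2 r=1 u=0 clk=0 q=1 p=1
t3.Δ3 r=0 u=0 clk=0 q=1 p=1
t4.Δ0 r=0 u=0 clk=0 q=1 p=1
t4.Δ1 r=0 u=0 clk=1 q=1 p=1
t4.Δ2 r=0 u=1 clk=1 q=1 p=1
t4.Δ3 r=0 u=1 clk=1 q=1 p=0
t4.Δ4 r=1 u=1 clk=1 q=1 p=0
t5.Δ0 r=1 u=1 clk=1 q=1 p=0
t5.Δ1 r=1 u=1 clk=0 q=0 p=0
t5.Δ2 r=0 u=1 clk=0 q=0 p=1
t5.Δ3 r=1 u=1 clk=0 q=0 p=1
t6.Δ0 r=1 u=1 clk=0 q=0 p=1
t6.Δ1 r=1 u=1 clk=1 q=0 p=1
t6.Δ2 r=1 u=0 clk=1 q=0 p=1
t6.Δ3 r=1 u=0 clk=1 q=0 p=0
t6.Δ4 r=0 u=0 clk=1 q=0 p=0
t7.Δ0 r=0 u=0 clk=1 q=0 p=0
t7.Δ1 r=0 u=0 clk=0 q=1 p=0
t7.Δ2 r=1 u=0 clk=0 q=1 p=1
t7.Δ3 r=0 u=0 clk=0 q=1 p=1
t8.Δ0 r=0 u=0 clk=0 q=1 p=1
t8.Δ1 r=0 u=0 clk=1 q=1 p=1
t8.Δ2 r=0 u=1 clk=1 q=1 p=1
t8.Δ3 r=0 u=1 clk=1 q=1 p=0
t8.Δ4 r=1 u=1 clk=1 q=1 p=0
t9.Δ0 r=1 u=1 clk=1 q=1 p=0
t9.Δ1 r=1 u=1 clk=0 q=0 p=0
t9.Δ2 r=0 u=1 clk=0 q=0 p=1
t9.Δ3 r=1 u=1 clk=0 q=0 p=1
t10.Δ0 r=1 u=1 clk=0 q=0 p=1
t10.Δ1 r=1 u=1 clk=1 q=0 p=1
t10.Δ2 r=1 u=0 clk=1 q=0 p=1
t10.Δ3 r=1 u=0 clk=1 q=0 p=0
t10.Δ4 r=0 u=0 clk=1 q=0 p=0
t11.Δ0 r=0 u=0 clk=1 q=0 p=0
t11.Δ1 r=0 u=0 clk=0 q=1 p=0
t11.Δ2 r=1 u=0 clk=0 q=1 p=1
t11.Δ3 r=0 u=0 clk=0 q=1 p=1
t12.Δ0 r=0 u=0 clk=0 q=1 p=1
t12.Δ1 r=0 u=0 clk=1 q=1 p=1
t12.Δ2 r=0 u=1 clk=1 q=1 p=1
t12.Δ3 r=0 u=1 clk=1 q=1 p=0
t12.Δ4 r=1 u=1 clk=1 q=1 p=0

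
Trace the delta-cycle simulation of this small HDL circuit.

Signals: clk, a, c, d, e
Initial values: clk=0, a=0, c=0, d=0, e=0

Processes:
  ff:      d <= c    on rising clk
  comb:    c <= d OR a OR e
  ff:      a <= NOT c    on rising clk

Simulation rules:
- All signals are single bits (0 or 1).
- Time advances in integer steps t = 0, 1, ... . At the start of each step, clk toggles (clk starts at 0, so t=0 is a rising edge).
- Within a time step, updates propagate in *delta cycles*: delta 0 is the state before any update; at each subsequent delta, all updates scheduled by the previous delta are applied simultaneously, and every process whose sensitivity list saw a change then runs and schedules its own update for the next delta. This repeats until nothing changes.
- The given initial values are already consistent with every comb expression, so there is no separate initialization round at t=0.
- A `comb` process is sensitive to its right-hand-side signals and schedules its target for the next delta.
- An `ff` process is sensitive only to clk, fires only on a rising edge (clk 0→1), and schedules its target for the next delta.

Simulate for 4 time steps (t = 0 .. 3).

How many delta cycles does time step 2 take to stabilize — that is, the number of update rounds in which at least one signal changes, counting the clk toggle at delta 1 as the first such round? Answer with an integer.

t=0 Δ0: clk=0 e=0 d=0 a=0 c=0
  Δ1: clk:0→1
  Δ2: a:0→1
  Δ3: c:0→1
  (3Δ to stable)
t=1 Δ0: clk=1 e=0 d=0 a=1 c=1
  Δ1: clk:1→0
  (1Δ to stable)
t=2 Δ0: clk=0 e=0 d=0 a=1 c=1
  Δ1: clk:0→1
  Δ2: d:0→1, a:1→0
  (2Δ to stable)
t=3 Δ0: clk=1 e=0 d=1 a=0 c=1
  Δ1: clk:1→0
  (1Δ to stable)

2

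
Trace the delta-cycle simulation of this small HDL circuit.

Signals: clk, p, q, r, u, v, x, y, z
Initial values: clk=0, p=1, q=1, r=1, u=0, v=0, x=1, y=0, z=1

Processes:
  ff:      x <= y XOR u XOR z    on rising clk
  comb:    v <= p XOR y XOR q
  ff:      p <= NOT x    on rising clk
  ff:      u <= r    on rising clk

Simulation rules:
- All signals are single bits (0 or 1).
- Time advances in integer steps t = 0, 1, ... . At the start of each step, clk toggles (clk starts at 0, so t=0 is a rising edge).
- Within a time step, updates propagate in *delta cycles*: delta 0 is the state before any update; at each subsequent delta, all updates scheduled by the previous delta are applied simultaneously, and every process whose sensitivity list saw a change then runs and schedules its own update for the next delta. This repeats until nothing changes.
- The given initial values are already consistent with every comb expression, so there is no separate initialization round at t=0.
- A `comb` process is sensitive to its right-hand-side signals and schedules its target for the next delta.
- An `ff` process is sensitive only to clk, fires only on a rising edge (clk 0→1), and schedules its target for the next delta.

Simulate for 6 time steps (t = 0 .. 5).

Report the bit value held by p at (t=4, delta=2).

1

t=0 Δ0: clk=0 r=1 x=1 y=0 p=1 q=1 u=0 z=1 v=0
  Δ1: clk:0→1
  Δ2: p:1→0, u:0→1
  Δ3: v:0→1
  (3Δ to stable)
t=1 Δ0: clk=1 r=1 x=1 y=0 p=0 q=1 u=1 z=1 v=1
  Δ1: clk:1→0
  (1Δ to stable)
t=2 Δ0: clk=0 r=1 x=1 y=0 p=0 q=1 u=1 z=1 v=1
  Δ1: clk:0→1
  Δ2: x:1→0
  (2Δ to stable)
t=3 Δ0: clk=1 r=1 x=0 y=0 p=0 q=1 u=1 z=1 v=1
  Δ1: clk:1→0
  (1Δ to stable)
t=4 Δ0: clk=0 r=1 x=0 y=0 p=0 q=1 u=1 z=1 v=1
  Δ1: clk:0→1
  Δ2: p:0→1
  Δ3: v:1→0
  (3Δ to stable)
t=5 Δ0: clk=1 r=1 x=0 y=0 p=1 q=1 u=1 z=1 v=0
  Δ1: clk:1→0
  (1Δ to stable)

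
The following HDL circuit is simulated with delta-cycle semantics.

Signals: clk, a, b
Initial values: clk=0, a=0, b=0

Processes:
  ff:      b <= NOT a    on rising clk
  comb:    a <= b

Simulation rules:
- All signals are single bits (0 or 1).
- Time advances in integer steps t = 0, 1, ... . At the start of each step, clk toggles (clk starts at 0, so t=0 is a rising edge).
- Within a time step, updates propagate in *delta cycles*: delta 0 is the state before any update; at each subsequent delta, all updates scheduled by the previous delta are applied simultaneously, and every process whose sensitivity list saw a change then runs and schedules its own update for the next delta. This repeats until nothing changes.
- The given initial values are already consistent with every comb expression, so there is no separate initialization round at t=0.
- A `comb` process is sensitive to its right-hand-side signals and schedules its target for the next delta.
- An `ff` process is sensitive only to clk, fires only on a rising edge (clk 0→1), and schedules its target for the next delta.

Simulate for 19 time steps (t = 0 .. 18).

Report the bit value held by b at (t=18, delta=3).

t0.Δ0 b=0 a=0 clk=0
t0.Δ1 b=0 a=0 clk=1
t0.Δ2 b=1 a=0 clk=1
t0.Δ3 b=1 a=1 clk=1
t1.Δ0 b=1 a=1 clk=1
t1.Δ1 b=1 a=1 clk=0
t2.Δ0 b=1 a=1 clk=0
t2.Δ1 b=1 a=1 clk=1
t2.Δ2 b=0 a=1 clk=1
t2.Δ3 b=0 a=0 clk=1
t3.Δ0 b=0 a=0 clk=1
t3.Δ1 b=0 a=0 clk=0
t4.Δ0 b=0 a=0 clk=0
t4.Δ1 b=0 a=0 clk=1
t4.Δ2 b=1 a=0 clk=1
t4.Δ3 b=1 a=1 clk=1
t5.Δ0 b=1 a=1 clk=1
t5.Δ1 b=1 a=1 clk=0
t6.Δ0 b=1 a=1 clk=0
t6.Δ1 b=1 a=1 clk=1
t6.Δ2 b=0 a=1 clk=1
t6.Δ3 b=0 a=0 clk=1
t7.Δ0 b=0 a=0 clk=1
t7.Δ1 b=0 a=0 clk=0
t8.Δ0 b=0 a=0 clk=0
t8.Δ1 b=0 a=0 clk=1
t8.Δ2 b=1 a=0 clk=1
t8.Δ3 b=1 a=1 clk=1
t9.Δ0 b=1 a=1 clk=1
t9.Δ1 b=1 a=1 clk=0
t10.Δ0 b=1 a=1 clk=0
t10.Δ1 b=1 a=1 clk=1
t10.Δ2 b=0 a=1 clk=1
t10.Δ3 b=0 a=0 clk=1
t11.Δ0 b=0 a=0 clk=1
t11.Δ1 b=0 a=0 clk=0
t12.Δ0 b=0 a=0 clk=0
t12.Δ1 b=0 a=0 clk=1
t12.Δ2 b=1 a=0 clk=1
t12.Δ3 b=1 a=1 clk=1
t13.Δ0 b=1 a=1 clk=1
t13.Δ1 b=1 a=1 clk=0
t14.Δ0 b=1 a=1 clk=0
t14.Δ1 b=1 a=1 clk=1
t14.Δ2 b=0 a=1 clk=1
t14.Δ3 b=0 a=0 clk=1
t15.Δ0 b=0 a=0 clk=1
t15.Δ1 b=0 a=0 clk=0
t16.Δ0 b=0 a=0 clk=0
t16.Δ1 b=0 a=0 clk=1
t16.Δ2 b=1 a=0 clk=1
t16.Δ3 b=1 a=1 clk=1
t17.Δ0 b=1 a=1 clk=1
t17.Δ1 b=1 a=1 clk=0
t18.Δ0 b=1 a=1 clk=0
t18.Δ1 b=1 a=1 clk=1
t18.Δ2 b=0 a=1 clk=1
t18.Δ3 b=0 a=0 clk=1

0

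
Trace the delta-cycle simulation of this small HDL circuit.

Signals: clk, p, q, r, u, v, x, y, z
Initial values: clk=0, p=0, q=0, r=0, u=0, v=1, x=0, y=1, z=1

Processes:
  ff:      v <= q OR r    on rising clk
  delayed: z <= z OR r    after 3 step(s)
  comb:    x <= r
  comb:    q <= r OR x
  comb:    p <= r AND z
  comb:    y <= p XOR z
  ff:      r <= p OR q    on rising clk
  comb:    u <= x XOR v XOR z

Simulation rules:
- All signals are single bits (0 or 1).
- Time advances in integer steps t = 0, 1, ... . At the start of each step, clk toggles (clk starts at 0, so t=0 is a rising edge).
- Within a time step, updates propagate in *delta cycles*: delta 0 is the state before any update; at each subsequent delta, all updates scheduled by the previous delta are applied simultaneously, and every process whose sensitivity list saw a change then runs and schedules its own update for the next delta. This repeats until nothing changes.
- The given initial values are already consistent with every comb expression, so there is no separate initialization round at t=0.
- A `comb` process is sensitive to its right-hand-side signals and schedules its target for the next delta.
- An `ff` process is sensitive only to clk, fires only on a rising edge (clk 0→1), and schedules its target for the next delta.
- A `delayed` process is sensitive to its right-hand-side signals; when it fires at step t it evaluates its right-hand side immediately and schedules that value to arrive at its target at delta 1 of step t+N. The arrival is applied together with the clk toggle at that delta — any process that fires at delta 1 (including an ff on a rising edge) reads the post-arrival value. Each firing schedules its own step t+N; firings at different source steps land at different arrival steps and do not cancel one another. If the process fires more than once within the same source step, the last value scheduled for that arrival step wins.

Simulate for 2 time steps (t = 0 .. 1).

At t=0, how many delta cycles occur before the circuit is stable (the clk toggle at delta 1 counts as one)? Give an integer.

3

[bits: clk,p,x,y,r,u,v,z,q]
t=0: Δ0=000100110 Δ1=100100110 Δ2=100100010 Δ3=100101010 | 3Δ
t=1: Δ0=100101010 Δ1=000101010 | 1Δ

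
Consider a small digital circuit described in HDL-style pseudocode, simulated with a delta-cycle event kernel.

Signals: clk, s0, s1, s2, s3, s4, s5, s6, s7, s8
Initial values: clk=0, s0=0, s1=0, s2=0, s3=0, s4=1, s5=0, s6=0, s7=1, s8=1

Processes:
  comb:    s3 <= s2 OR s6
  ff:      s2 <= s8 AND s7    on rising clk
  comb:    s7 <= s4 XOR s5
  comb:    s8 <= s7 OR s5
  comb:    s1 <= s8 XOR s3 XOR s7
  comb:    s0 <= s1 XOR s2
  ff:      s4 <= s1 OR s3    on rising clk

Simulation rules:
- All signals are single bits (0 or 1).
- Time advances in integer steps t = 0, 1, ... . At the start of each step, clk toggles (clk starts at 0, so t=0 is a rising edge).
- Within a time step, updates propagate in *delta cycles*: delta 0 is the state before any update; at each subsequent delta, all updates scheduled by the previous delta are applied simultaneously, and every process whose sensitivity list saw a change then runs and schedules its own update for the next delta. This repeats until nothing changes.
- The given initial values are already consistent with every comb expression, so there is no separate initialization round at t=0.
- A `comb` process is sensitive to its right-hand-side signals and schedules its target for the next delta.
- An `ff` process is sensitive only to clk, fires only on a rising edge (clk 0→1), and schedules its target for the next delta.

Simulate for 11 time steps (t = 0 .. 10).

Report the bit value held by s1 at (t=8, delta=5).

[bits: s7,s5,s4,s6,s0,clk,s3,s2,s8,s1]
t=0: Δ0=1010000010 Δ1=1010010010 Δ2=1000010110 Δ3=0000111110 Δ4=0000111100 Δ5=0000111101 Δ6=0000011101 | 6Δ
t=1: Δ0=0000011101 Δ1=0000001101 | 1Δ
t=2: Δ0=0000001101 Δ1=0000011101 Δ2=0010011001 Δ3=1010110001 Δ4=1010110011 Δ5=1010110010 Δ6=1010010010 | 6Δ
t=3: Δ0=1010010010 Δ1=1010000010 | 1Δ
t=4: Δ0=1010000010 Δ1=1010010010 Δ2=1000010110 Δ3=0000111110 Δ4=0000111100 Δ5=0000111101 Δ6=0000011101 | 6Δ
t=5: Δ0=0000011101 Δ1=0000001101 | 1Δ
t=6: Δ0=0000001101 Δ1=0000011101 Δ2=0010011001 Δ3=1010110001 Δ4=1010110011 Δ5=1010110010 Δ6=1010010010 | 6Δ
t=7: Δ0=1010010010 Δ1=1010000010 | 1Δ
t=8: Δ0=1010000010 Δ1=1010010010 Δ2=1000010110 Δ3=0000111110 Δ4=0000111100 Δ5=0000111101 Δ6=0000011101 | 6Δ
t=9: Δ0=0000011101 Δ1=0000001101 | 1Δ
t=10: Δ0=0000001101 Δ1=0000011101 Δ2=0010011001 Δ3=1010110001 Δ4=1010110011 Δ5=1010110010 Δ6=1010010010 | 6Δ

1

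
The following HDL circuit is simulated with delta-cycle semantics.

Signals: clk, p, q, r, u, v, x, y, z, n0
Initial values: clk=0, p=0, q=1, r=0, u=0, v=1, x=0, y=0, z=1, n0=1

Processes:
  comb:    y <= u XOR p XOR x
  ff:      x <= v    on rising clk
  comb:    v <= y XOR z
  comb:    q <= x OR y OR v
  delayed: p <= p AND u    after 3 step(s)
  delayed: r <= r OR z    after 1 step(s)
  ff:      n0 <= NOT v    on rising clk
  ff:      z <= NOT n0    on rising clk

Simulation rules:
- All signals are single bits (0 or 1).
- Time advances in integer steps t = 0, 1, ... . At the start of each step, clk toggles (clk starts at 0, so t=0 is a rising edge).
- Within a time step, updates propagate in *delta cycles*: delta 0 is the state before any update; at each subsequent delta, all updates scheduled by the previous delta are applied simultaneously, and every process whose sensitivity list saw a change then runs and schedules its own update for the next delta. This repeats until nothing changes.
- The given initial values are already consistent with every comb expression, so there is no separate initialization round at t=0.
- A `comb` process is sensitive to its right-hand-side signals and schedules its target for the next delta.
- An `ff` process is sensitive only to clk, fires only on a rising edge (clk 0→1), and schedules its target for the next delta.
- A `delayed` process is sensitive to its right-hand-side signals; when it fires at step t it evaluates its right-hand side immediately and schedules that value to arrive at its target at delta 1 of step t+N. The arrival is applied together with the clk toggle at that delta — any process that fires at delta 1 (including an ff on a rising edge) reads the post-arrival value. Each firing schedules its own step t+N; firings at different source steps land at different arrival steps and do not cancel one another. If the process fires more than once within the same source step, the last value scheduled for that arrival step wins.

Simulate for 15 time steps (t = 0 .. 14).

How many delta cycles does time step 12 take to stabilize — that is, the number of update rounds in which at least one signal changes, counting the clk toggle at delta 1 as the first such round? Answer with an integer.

t=0 Δ0: x=0 clk=0 y=0 z=1 q=1 v=1 u=0 r=0 p=0 n0=1
  Δ1: clk:0→1
  Δ2: x:0→1, z:1→0, n0:1→0
  Δ3: y:0→1, v:1→0
  Δ4: v:0→1
  (4Δ to stable)
t=1 Δ0: x=1 clk=1 y=1 z=0 q=1 v=1 u=0 r=0 p=0 n0=0
  Δ1: clk:1→0
  (1Δ to stable)
t=2 Δ0: x=1 clk=0 y=1 z=0 q=1 v=1 u=0 r=0 p=0 n0=0
  Δ1: clk:0→1
  Δ2: z:0→1
  Δ3: v:1→0
  (3Δ to stable)
t=3 Δ0: x=1 clk=1 y=1 z=1 q=1 v=0 u=0 r=0 p=0 n0=0
  Δ1: clk:1→0, r:0→1
  (1Δ to stable)
t=4 Δ0: x=1 clk=0 y=1 z=1 q=1 v=0 u=0 r=1 p=0 n0=0
  Δ1: clk:0→1
  Δ2: x:1→0, n0:0→1
  Δ3: y:1→0
  Δ4: q:1→0, v:0→1
  Δ5: q:0→1
  (5Δ to stable)
t=5 Δ0: x=0 clk=1 y=0 z=1 q=1 v=1 u=0 r=1 p=0 n0=1
  Δ1: clk:1→0
  (1Δ to stable)
t=6 Δ0: x=0 clk=0 y=0 z=1 q=1 v=1 u=0 r=1 p=0 n0=1
  Δ1: clk:0→1
  Δ2: x:0→1, z:1→0, n0:1→0
  Δ3: y:0→1, v:1→0
  Δ4: v:0→1
  (4Δ to stable)
t=7 Δ0: x=1 clk=1 y=1 z=0 q=1 v=1 u=0 r=1 p=0 n0=0
  Δ1: clk:1→0
  (1Δ to stable)
t=8 Δ0: x=1 clk=0 y=1 z=0 q=1 v=1 u=0 r=1 p=0 n0=0
  Δ1: clk:0→1
  Δ2: z:0→1
  Δ3: v:1→0
  (3Δ to stable)
t=9 Δ0: x=1 clk=1 y=1 z=1 q=1 v=0 u=0 r=1 p=0 n0=0
  Δ1: clk:1→0
  (1Δ to stable)
t=10 Δ0: x=1 clk=0 y=1 z=1 q=1 v=0 u=0 r=1 p=0 n0=0
  Δ1: clk:0→1
  Δ2: x:1→0, n0:0→1
  Δ3: y:1→0
  Δ4: q:1→0, v:0→1
  Δ5: q:0→1
  (5Δ to stable)
t=11 Δ0: x=0 clk=1 y=0 z=1 q=1 v=1 u=0 r=1 p=0 n0=1
  Δ1: clk:1→0
  (1Δ to stable)
t=12 Δ0: x=0 clk=0 y=0 z=1 q=1 v=1 u=0 r=1 p=0 n0=1
  Δ1: clk:0→1
  Δ2: x:0→1, z:1→0, n0:1→0
  Δ3: y:0→1, v:1→0
  Δ4: v:0→1
  (4Δ to stable)
t=13 Δ0: x=1 clk=1 y=1 z=0 q=1 v=1 u=0 r=1 p=0 n0=0
  Δ1: clk:1→0
  (1Δ to stable)
t=14 Δ0: x=1 clk=0 y=1 z=0 q=1 v=1 u=0 r=1 p=0 n0=0
  Δ1: clk:0→1
  Δ2: z:0→1
  Δ3: v:1→0
  (3Δ to stable)

4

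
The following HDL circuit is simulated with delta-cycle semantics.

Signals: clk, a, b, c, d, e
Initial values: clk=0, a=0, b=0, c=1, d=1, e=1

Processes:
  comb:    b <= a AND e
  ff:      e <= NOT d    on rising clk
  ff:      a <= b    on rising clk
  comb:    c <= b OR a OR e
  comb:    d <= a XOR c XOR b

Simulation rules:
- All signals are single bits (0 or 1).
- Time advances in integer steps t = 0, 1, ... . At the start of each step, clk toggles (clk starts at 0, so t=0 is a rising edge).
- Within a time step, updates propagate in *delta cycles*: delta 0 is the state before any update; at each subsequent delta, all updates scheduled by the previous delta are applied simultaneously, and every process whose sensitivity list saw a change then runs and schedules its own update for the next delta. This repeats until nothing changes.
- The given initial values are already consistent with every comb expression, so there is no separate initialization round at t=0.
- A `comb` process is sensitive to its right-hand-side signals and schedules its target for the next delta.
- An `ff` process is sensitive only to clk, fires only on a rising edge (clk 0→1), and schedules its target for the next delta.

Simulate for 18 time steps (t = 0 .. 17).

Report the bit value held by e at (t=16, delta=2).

[bits: b,a,d,e,c,clk]
t=0: Δ0=001110 Δ1=001111 Δ2=001011 Δ3=001001 Δ4=000001 | 4Δ
t=1: Δ0=000001 Δ1=000000 | 1Δ
t=2: Δ0=000000 Δ1=000001 Δ2=000101 Δ3=000111 Δ4=001111 | 4Δ
t=3: Δ0=001111 Δ1=001110 | 1Δ
t=4: Δ0=001110 Δ1=001111 Δ2=001011 Δ3=001001 Δ4=000001 | 4Δ
t=5: Δ0=000001 Δ1=000000 | 1Δ
t=6: Δ0=000000 Δ1=000001 Δ2=000101 Δ3=000111 Δ4=001111 | 4Δ
t=7: Δ0=001111 Δ1=001110 | 1Δ
t=8: Δ0=001110 Δ1=001111 Δ2=001011 Δ3=001001 Δ4=000001 | 4Δ
t=9: Δ0=000001 Δ1=000000 | 1Δ
t=10: Δ0=000000 Δ1=000001 Δ2=000101 Δ3=000111 Δ4=001111 | 4Δ
t=11: Δ0=001111 Δ1=001110 | 1Δ
t=12: Δ0=001110 Δ1=001111 Δ2=001011 Δ3=001001 Δ4=000001 | 4Δ
t=13: Δ0=000001 Δ1=000000 | 1Δ
t=14: Δ0=000000 Δ1=000001 Δ2=000101 Δ3=000111 Δ4=001111 | 4Δ
t=15: Δ0=001111 Δ1=001110 | 1Δ
t=16: Δ0=001110 Δ1=001111 Δ2=001011 Δ3=001001 Δ4=000001 | 4Δ
t=17: Δ0=000001 Δ1=000000 | 1Δ

0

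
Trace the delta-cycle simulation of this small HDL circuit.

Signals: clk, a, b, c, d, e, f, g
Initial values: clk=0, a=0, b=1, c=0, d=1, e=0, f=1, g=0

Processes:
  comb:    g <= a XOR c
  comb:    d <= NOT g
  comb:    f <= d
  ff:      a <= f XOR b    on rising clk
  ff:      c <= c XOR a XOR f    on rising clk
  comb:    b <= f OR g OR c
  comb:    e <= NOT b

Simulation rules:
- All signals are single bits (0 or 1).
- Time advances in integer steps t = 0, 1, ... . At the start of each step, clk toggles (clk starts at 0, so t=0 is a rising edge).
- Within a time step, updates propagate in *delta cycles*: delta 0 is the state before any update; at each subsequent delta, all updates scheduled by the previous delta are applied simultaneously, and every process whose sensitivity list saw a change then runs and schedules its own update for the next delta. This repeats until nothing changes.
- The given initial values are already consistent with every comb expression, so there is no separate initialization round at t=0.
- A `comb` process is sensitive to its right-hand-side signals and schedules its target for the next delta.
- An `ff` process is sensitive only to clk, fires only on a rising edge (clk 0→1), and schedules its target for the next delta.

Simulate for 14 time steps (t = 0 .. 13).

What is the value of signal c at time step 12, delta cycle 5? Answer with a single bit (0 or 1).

1

[bits: c,b,g,clk,e,a,f,d]
t=0: Δ0=01000011 Δ1=01010011 Δ2=11010011 Δ3=11110011 Δ4=11110010 Δ5=11110000 | 5Δ
t=1: Δ0=11110000 Δ1=11100000 | 1Δ
t=2: Δ0=11100000 Δ1=11110000 Δ2=11110100 Δ3=11010100 Δ4=11010101 Δ5=11010111 | 5Δ
t=3: Δ0=11010111 Δ1=11000111 | 1Δ
t=4: Δ0=11000111 Δ1=11010111 Δ2=11010011 Δ3=11110011 Δ4=11110010 Δ5=11110000 | 5Δ
t=5: Δ0=11110000 Δ1=11100000 | 1Δ
t=6: Δ0=11100000 Δ1=11110000 Δ2=11110100 Δ3=11010100 Δ4=11010101 Δ5=11010111 | 5Δ
t=7: Δ0=11010111 Δ1=11000111 | 1Δ
t=8: Δ0=11000111 Δ1=11010111 Δ2=11010011 Δ3=11110011 Δ4=11110010 Δ5=11110000 | 5Δ
t=9: Δ0=11110000 Δ1=11100000 | 1Δ
t=10: Δ0=11100000 Δ1=11110000 Δ2=11110100 Δ3=11010100 Δ4=11010101 Δ5=11010111 | 5Δ
t=11: Δ0=11010111 Δ1=11000111 | 1Δ
t=12: Δ0=11000111 Δ1=11010111 Δ2=11010011 Δ3=11110011 Δ4=11110010 Δ5=11110000 | 5Δ
t=13: Δ0=11110000 Δ1=11100000 | 1Δ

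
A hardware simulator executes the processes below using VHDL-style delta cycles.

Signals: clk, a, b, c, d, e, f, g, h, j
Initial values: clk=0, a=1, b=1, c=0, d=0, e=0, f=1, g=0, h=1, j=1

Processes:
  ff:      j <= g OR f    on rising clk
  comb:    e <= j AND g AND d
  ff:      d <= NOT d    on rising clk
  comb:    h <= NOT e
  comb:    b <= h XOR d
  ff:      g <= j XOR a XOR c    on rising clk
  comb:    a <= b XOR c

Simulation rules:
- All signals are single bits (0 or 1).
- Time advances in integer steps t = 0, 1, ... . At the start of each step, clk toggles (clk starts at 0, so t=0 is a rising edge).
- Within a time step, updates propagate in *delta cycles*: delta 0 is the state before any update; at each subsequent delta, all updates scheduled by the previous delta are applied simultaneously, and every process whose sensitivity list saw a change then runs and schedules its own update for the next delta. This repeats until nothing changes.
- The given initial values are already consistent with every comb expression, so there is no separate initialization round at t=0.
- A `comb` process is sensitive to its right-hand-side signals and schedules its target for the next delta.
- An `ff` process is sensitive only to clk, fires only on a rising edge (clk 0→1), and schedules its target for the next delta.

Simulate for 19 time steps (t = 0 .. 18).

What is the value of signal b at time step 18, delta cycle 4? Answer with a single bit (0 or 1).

1

t0.Δ0 j=1 d=0 b=1 a=1 g=0 f=1 h=1 c=0 e=0 clk=0
t0.Δ1 j=1 d=0 b=1 a=1 g=0 f=1 h=1 c=0 e=0 clk=1
t0.Δ2 j=1 d=1 b=1 a=1 g=0 f=1 h=1 c=0 e=0 clk=1
t0.Δ3 j=1 d=1 b=0 a=1 g=0 f=1 h=1 c=0 e=0 clk=1
t0.Δ4 j=1 d=1 b=0 a=0 g=0 f=1 h=1 c=0 e=0 clk=1
t1.Δ0 j=1 d=1 b=0 a=0 g=0 f=1 h=1 c=0 e=0 clk=1
t1.Δ1 j=1 d=1 b=0 a=0 g=0 f=1 h=1 c=0 e=0 clk=0
t2.Δ0 j=1 d=1 b=0 a=0 g=0 f=1 h=1 c=0 e=0 clk=0
t2.Δ1 j=1 d=1 b=0 a=0 g=0 f=1 h=1 c=0 e=0 clk=1
t2.Δ2 j=1 d=0 b=0 a=0 g=1 f=1 h=1 c=0 e=0 clk=1
t2.Δ3 j=1 d=0 b=1 a=0 g=1 f=1 h=1 c=0 e=0 clk=1
t2.Δ4 j=1 d=0 b=1 a=1 g=1 f=1 h=1 c=0 e=0 clk=1
t3.Δ0 j=1 d=0 b=1 a=1 g=1 f=1 h=1 c=0 e=0 clk=1
t3.Δ1 j=1 d=0 b=1 a=1 g=1 f=1 h=1 c=0 e=0 clk=0
t4.Δ0 j=1 d=0 b=1 a=1 g=1 f=1 h=1 c=0 e=0 clk=0
t4.Δ1 j=1 d=0 b=1 a=1 g=1 f=1 h=1 c=0 e=0 clk=1
t4.Δ2 j=1 d=1 b=1 a=1 g=0 f=1 h=1 c=0 e=0 clk=1
t4.Δ3 j=1 d=1 b=0 a=1 g=0 f=1 h=1 c=0 e=0 clk=1
t4.Δ4 j=1 d=1 b=0 a=0 g=0 f=1 h=1 c=0 e=0 clk=1
t5.Δ0 j=1 d=1 b=0 a=0 g=0 f=1 h=1 c=0 e=0 clk=1
t5.Δ1 j=1 d=1 b=0 a=0 g=0 f=1 h=1 c=0 e=0 clk=0
t6.Δ0 j=1 d=1 b=0 a=0 g=0 f=1 h=1 c=0 e=0 clk=0
t6.Δ1 j=1 d=1 b=0 a=0 g=0 f=1 h=1 c=0 e=0 clk=1
t6.Δ2 j=1 d=0 b=0 a=0 g=1 f=1 h=1 c=0 e=0 clk=1
t6.Δ3 j=1 d=0 b=1 a=0 g=1 f=1 h=1 c=0 e=0 clk=1
t6.Δ4 j=1 d=0 b=1 a=1 g=1 f=1 h=1 c=0 e=0 clk=1
t7.Δ0 j=1 d=0 b=1 a=1 g=1 f=1 h=1 c=0 e=0 clk=1
t7.Δ1 j=1 d=0 b=1 a=1 g=1 f=1 h=1 c=0 e=0 clk=0
t8.Δ0 j=1 d=0 b=1 a=1 g=1 f=1 h=1 c=0 e=0 clk=0
t8.Δ1 j=1 d=0 b=1 a=1 g=1 f=1 h=1 c=0 e=0 clk=1
t8.Δ2 j=1 d=1 b=1 a=1 g=0 f=1 h=1 c=0 e=0 clk=1
t8.Δ3 j=1 d=1 b=0 a=1 g=0 f=1 h=1 c=0 e=0 clk=1
t8.Δ4 j=1 d=1 b=0 a=0 g=0 f=1 h=1 c=0 e=0 clk=1
t9.Δ0 j=1 d=1 b=0 a=0 g=0 f=1 h=1 c=0 e=0 clk=1
t9.Δ1 j=1 d=1 b=0 a=0 g=0 f=1 h=1 c=0 e=0 clk=0
t10.Δ0 j=1 d=1 b=0 a=0 g=0 f=1 h=1 c=0 e=0 clk=0
t10.Δ1 j=1 d=1 b=0 a=0 g=0 f=1 h=1 c=0 e=0 clk=1
t10.Δ2 j=1 d=0 b=0 a=0 g=1 f=1 h=1 c=0 e=0 clk=1
t10.Δ3 j=1 d=0 b=1 a=0 g=1 f=1 h=1 c=0 e=0 clk=1
t10.Δ4 j=1 d=0 b=1 a=1 g=1 f=1 h=1 c=0 e=0 clk=1
t11.Δ0 j=1 d=0 b=1 a=1 g=1 f=1 h=1 c=0 e=0 clk=1
t11.Δ1 j=1 d=0 b=1 a=1 g=1 f=1 h=1 c=0 e=0 clk=0
t12.Δ0 j=1 d=0 b=1 a=1 g=1 f=1 h=1 c=0 e=0 clk=0
t12.Δ1 j=1 d=0 b=1 a=1 g=1 f=1 h=1 c=0 e=0 clk=1
t12.Δ2 j=1 d=1 b=1 a=1 g=0 f=1 h=1 c=0 e=0 clk=1
t12.Δ3 j=1 d=1 b=0 a=1 g=0 f=1 h=1 c=0 e=0 clk=1
t12.Δ4 j=1 d=1 b=0 a=0 g=0 f=1 h=1 c=0 e=0 clk=1
t13.Δ0 j=1 d=1 b=0 a=0 g=0 f=1 h=1 c=0 e=0 clk=1
t13.Δ1 j=1 d=1 b=0 a=0 g=0 f=1 h=1 c=0 e=0 clk=0
t14.Δ0 j=1 d=1 b=0 a=0 g=0 f=1 h=1 c=0 e=0 clk=0
t14.Δ1 j=1 d=1 b=0 a=0 g=0 f=1 h=1 c=0 e=0 clk=1
t14.Δ2 j=1 d=0 b=0 a=0 g=1 f=1 h=1 c=0 e=0 clk=1
t14.Δ3 j=1 d=0 b=1 a=0 g=1 f=1 h=1 c=0 e=0 clk=1
t14.Δ4 j=1 d=0 b=1 a=1 g=1 f=1 h=1 c=0 e=0 clk=1
t15.Δ0 j=1 d=0 b=1 a=1 g=1 f=1 h=1 c=0 e=0 clk=1
t15.Δ1 j=1 d=0 b=1 a=1 g=1 f=1 h=1 c=0 e=0 clk=0
t16.Δ0 j=1 d=0 b=1 a=1 g=1 f=1 h=1 c=0 e=0 clk=0
t16.Δ1 j=1 d=0 b=1 a=1 g=1 f=1 h=1 c=0 e=0 clk=1
t16.Δ2 j=1 d=1 b=1 a=1 g=0 f=1 h=1 c=0 e=0 clk=1
t16.Δ3 j=1 d=1 b=0 a=1 g=0 f=1 h=1 c=0 e=0 clk=1
t16.Δ4 j=1 d=1 b=0 a=0 g=0 f=1 h=1 c=0 e=0 clk=1
t17.Δ0 j=1 d=1 b=0 a=0 g=0 f=1 h=1 c=0 e=0 clk=1
t17.Δ1 j=1 d=1 b=0 a=0 g=0 f=1 h=1 c=0 e=0 clk=0
t18.Δ0 j=1 d=1 b=0 a=0 g=0 f=1 h=1 c=0 e=0 clk=0
t18.Δ1 j=1 d=1 b=0 a=0 g=0 f=1 h=1 c=0 e=0 clk=1
t18.Δ2 j=1 d=0 b=0 a=0 g=1 f=1 h=1 c=0 e=0 clk=1
t18.Δ3 j=1 d=0 b=1 a=0 g=1 f=1 h=1 c=0 e=0 clk=1
t18.Δ4 j=1 d=0 b=1 a=1 g=1 f=1 h=1 c=0 e=0 clk=1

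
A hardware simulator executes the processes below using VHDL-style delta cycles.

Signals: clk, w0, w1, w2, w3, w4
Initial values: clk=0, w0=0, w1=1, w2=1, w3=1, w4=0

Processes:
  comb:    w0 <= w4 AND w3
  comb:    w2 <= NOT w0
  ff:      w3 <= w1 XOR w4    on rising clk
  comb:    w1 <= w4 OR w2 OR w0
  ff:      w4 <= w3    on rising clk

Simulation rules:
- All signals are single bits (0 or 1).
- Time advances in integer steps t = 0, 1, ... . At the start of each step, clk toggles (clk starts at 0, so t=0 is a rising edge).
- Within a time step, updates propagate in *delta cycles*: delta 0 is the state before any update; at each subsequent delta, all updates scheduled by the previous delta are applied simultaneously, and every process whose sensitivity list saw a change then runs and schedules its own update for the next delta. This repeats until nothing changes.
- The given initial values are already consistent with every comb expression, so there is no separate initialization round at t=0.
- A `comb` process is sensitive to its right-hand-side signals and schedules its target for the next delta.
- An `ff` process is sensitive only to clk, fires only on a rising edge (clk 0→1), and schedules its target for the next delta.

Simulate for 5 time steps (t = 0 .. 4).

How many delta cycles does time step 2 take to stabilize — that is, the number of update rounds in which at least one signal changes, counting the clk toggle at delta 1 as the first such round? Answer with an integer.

4

t0.Δ0 w0=0 w1=1 w4=0 clk=0 w3=1 w2=1
t0.Δ1 w0=0 w1=1 w4=0 clk=1 w3=1 w2=1
t0.Δ2 w0=0 w1=1 w4=1 clk=1 w3=1 w2=1
t0.Δ3 w0=1 w1=1 w4=1 clk=1 w3=1 w2=1
t0.Δ4 w0=1 w1=1 w4=1 clk=1 w3=1 w2=0
t1.Δ0 w0=1 w1=1 w4=1 clk=1 w3=1 w2=0
t1.Δ1 w0=1 w1=1 w4=1 clk=0 w3=1 w2=0
t2.Δ0 w0=1 w1=1 w4=1 clk=0 w3=1 w2=0
t2.Δ1 w0=1 w1=1 w4=1 clk=1 w3=1 w2=0
t2.Δ2 w0=1 w1=1 w4=1 clk=1 w3=0 w2=0
t2.Δ3 w0=0 w1=1 w4=1 clk=1 w3=0 w2=0
t2.Δ4 w0=0 w1=1 w4=1 clk=1 w3=0 w2=1
t3.Δ0 w0=0 w1=1 w4=1 clk=1 w3=0 w2=1
t3.Δ1 w0=0 w1=1 w4=1 clk=0 w3=0 w2=1
t4.Δ0 w0=0 w1=1 w4=1 clk=0 w3=0 w2=1
t4.Δ1 w0=0 w1=1 w4=1 clk=1 w3=0 w2=1
t4.Δ2 w0=0 w1=1 w4=0 clk=1 w3=0 w2=1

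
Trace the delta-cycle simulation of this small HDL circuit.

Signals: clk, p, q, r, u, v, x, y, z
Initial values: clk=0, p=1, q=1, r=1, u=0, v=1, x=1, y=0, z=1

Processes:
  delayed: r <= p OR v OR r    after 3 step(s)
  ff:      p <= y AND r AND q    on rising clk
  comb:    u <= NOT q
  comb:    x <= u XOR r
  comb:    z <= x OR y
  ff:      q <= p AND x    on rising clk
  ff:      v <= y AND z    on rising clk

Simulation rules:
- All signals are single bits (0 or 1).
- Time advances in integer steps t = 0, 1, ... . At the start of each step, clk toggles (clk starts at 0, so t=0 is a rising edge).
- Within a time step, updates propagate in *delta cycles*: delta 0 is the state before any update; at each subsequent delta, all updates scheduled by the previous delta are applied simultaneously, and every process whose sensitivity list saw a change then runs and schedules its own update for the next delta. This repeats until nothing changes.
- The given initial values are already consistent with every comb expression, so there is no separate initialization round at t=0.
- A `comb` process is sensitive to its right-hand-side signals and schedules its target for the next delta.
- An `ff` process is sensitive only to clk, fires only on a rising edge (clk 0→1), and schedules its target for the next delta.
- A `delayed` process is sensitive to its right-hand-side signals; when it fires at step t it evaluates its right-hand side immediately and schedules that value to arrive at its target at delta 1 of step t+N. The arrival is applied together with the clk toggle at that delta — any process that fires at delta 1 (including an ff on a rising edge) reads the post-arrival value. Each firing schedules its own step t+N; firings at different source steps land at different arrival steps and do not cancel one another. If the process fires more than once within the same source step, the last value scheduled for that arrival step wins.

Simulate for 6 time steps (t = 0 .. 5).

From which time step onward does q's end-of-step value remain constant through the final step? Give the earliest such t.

2

t0.Δ0 x=1 y=0 clk=0 z=1 v=1 r=1 q=1 p=1 u=0
t0.Δ1 x=1 y=0 clk=1 z=1 v=1 r=1 q=1 p=1 u=0
t0.Δ2 x=1 y=0 clk=1 z=1 v=0 r=1 q=1 p=0 u=0
t1.Δ0 x=1 y=0 clk=1 z=1 v=0 r=1 q=1 p=0 u=0
t1.Δ1 x=1 y=0 clk=0 z=1 v=0 r=1 q=1 p=0 u=0
t2.Δ0 x=1 y=0 clk=0 z=1 v=0 r=1 q=1 p=0 u=0
t2.Δ1 x=1 y=0 clk=1 z=1 v=0 r=1 q=1 p=0 u=0
t2.Δ2 x=1 y=0 clk=1 z=1 v=0 r=1 q=0 p=0 u=0
t2.Δ3 x=1 y=0 clk=1 z=1 v=0 r=1 q=0 p=0 u=1
t2.Δ4 x=0 y=0 clk=1 z=1 v=0 r=1 q=0 p=0 u=1
t2.Δ5 x=0 y=0 clk=1 z=0 v=0 r=1 q=0 p=0 u=1
t3.Δ0 x=0 y=0 clk=1 z=0 v=0 r=1 q=0 p=0 u=1
t3.Δ1 x=0 y=0 clk=0 z=0 v=0 r=1 q=0 p=0 u=1
t4.Δ0 x=0 y=0 clk=0 z=0 v=0 r=1 q=0 p=0 u=1
t4.Δ1 x=0 y=0 clk=1 z=0 v=0 r=1 q=0 p=0 u=1
t5.Δ0 x=0 y=0 clk=1 z=0 v=0 r=1 q=0 p=0 u=1
t5.Δ1 x=0 y=0 clk=0 z=0 v=0 r=1 q=0 p=0 u=1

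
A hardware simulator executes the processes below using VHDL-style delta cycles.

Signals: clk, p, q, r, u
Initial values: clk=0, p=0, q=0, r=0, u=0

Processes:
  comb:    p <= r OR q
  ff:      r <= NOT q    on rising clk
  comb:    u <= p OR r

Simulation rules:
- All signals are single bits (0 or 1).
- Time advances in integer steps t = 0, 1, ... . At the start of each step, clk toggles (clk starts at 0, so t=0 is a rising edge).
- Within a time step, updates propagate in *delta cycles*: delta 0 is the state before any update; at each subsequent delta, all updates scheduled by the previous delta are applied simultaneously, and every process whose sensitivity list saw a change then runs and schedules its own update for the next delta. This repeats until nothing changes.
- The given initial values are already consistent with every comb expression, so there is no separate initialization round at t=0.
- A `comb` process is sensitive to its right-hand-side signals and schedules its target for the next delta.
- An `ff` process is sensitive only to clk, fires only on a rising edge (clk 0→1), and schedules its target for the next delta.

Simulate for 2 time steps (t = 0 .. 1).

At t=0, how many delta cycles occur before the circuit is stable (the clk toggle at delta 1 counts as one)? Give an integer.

3

t0.Δ0 p=0 u=0 q=0 r=0 clk=0
t0.Δ1 p=0 u=0 q=0 r=0 clk=1
t0.Δ2 p=0 u=0 q=0 r=1 clk=1
t0.Δ3 p=1 u=1 q=0 r=1 clk=1
t1.Δ0 p=1 u=1 q=0 r=1 clk=1
t1.Δ1 p=1 u=1 q=0 r=1 clk=0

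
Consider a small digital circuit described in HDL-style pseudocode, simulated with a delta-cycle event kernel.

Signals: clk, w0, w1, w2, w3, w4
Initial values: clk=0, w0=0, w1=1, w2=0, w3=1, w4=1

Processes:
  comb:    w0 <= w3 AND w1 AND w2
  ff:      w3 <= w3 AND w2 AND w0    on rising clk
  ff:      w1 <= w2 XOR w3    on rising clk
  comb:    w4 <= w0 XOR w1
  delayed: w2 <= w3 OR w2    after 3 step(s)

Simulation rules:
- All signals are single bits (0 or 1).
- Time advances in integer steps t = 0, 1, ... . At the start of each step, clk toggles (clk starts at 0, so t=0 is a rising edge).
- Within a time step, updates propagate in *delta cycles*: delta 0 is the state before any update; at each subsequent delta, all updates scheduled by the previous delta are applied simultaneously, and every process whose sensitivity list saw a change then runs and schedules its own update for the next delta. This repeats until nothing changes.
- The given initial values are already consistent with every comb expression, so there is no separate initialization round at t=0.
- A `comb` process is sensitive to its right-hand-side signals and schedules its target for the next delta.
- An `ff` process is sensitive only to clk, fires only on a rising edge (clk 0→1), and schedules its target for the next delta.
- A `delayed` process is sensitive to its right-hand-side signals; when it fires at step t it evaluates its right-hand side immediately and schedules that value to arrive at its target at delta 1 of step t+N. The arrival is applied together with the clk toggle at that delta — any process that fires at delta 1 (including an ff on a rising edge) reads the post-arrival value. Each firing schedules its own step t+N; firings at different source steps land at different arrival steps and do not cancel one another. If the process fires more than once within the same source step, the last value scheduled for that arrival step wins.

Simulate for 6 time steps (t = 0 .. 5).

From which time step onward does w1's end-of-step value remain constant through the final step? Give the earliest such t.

t0.Δ0 w3=1 w0=0 w1=1 w2=0 w4=1 clk=0
t0.Δ1 w3=1 w0=0 w1=1 w2=0 w4=1 clk=1
t0.Δ2 w3=0 w0=0 w1=1 w2=0 w4=1 clk=1
t1.Δ0 w3=0 w0=0 w1=1 w2=0 w4=1 clk=1
t1.Δ1 w3=0 w0=0 w1=1 w2=0 w4=1 clk=0
t2.Δ0 w3=0 w0=0 w1=1 w2=0 w4=1 clk=0
t2.Δ1 w3=0 w0=0 w1=1 w2=0 w4=1 clk=1
t2.Δ2 w3=0 w0=0 w1=0 w2=0 w4=1 clk=1
t2.Δ3 w3=0 w0=0 w1=0 w2=0 w4=0 clk=1
t3.Δ0 w3=0 w0=0 w1=0 w2=0 w4=0 clk=1
t3.Δ1 w3=0 w0=0 w1=0 w2=0 w4=0 clk=0
t4.Δ0 w3=0 w0=0 w1=0 w2=0 w4=0 clk=0
t4.Δ1 w3=0 w0=0 w1=0 w2=0 w4=0 clk=1
t5.Δ0 w3=0 w0=0 w1=0 w2=0 w4=0 clk=1
t5.Δ1 w3=0 w0=0 w1=0 w2=0 w4=0 clk=0

2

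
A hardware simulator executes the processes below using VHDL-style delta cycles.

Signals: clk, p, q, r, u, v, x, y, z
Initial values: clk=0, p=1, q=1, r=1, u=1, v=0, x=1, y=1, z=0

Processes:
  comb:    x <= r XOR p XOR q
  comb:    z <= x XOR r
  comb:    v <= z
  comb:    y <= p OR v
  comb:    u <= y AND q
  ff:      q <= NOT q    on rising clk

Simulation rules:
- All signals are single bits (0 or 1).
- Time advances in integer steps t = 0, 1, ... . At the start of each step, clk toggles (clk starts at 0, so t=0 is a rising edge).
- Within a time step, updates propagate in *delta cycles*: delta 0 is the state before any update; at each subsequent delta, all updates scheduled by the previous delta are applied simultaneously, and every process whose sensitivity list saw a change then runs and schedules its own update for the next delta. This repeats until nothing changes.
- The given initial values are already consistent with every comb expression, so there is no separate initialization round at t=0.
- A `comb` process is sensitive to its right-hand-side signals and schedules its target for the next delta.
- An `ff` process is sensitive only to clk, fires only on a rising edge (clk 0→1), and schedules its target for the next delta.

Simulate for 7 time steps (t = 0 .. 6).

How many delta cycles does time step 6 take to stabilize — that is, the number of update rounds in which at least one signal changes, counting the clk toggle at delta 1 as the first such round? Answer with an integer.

5

t=0 Δ0: y=1 r=1 x=1 q=1 z=0 clk=0 p=1 u=1 v=0
  Δ1: clk:0→1
  Δ2: q:1→0
  Δ3: x:1→0, u:1→0
  Δ4: z:0→1
  Δ5: v:0→1
  (5Δ to stable)
t=1 Δ0: y=1 r=1 x=0 q=0 z=1 clk=1 p=1 u=0 v=1
  Δ1: clk:1→0
  (1Δ to stable)
t=2 Δ0: y=1 r=1 x=0 q=0 z=1 clk=0 p=1 u=0 v=1
  Δ1: clk:0→1
  Δ2: q:0→1
  Δ3: x:0→1, u:0→1
  Δ4: z:1→0
  Δ5: v:1→0
  (5Δ to stable)
t=3 Δ0: y=1 r=1 x=1 q=1 z=0 clk=1 p=1 u=1 v=0
  Δ1: clk:1→0
  (1Δ to stable)
t=4 Δ0: y=1 r=1 x=1 q=1 z=0 clk=0 p=1 u=1 v=0
  Δ1: clk:0→1
  Δ2: q:1→0
  Δ3: x:1→0, u:1→0
  Δ4: z:0→1
  Δ5: v:0→1
  (5Δ to stable)
t=5 Δ0: y=1 r=1 x=0 q=0 z=1 clk=1 p=1 u=0 v=1
  Δ1: clk:1→0
  (1Δ to stable)
t=6 Δ0: y=1 r=1 x=0 q=0 z=1 clk=0 p=1 u=0 v=1
  Δ1: clk:0→1
  Δ2: q:0→1
  Δ3: x:0→1, u:0→1
  Δ4: z:1→0
  Δ5: v:1→0
  (5Δ to stable)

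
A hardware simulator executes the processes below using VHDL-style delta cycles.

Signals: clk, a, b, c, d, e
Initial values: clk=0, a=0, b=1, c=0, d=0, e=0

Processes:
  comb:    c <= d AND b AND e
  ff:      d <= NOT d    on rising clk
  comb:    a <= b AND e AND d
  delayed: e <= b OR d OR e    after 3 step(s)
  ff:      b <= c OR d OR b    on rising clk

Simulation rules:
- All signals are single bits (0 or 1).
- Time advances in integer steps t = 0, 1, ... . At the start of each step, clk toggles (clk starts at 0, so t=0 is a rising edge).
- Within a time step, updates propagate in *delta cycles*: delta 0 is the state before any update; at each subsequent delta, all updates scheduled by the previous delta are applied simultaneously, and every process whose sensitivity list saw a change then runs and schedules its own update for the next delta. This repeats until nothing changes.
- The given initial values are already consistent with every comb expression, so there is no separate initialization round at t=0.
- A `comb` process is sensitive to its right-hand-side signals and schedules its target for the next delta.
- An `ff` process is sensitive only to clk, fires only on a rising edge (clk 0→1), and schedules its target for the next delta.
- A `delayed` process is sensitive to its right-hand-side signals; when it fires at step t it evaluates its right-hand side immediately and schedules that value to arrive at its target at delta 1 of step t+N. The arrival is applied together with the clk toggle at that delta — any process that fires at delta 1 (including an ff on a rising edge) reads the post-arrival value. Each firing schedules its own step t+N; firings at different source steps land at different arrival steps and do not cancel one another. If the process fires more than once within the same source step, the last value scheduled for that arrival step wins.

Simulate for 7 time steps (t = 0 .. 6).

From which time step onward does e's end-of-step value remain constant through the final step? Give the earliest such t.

3

t=0 Δ0: clk=0 b=1 a=0 e=0 d=0 c=0
  Δ1: clk:0→1
  Δ2: d:0→1
  (2Δ to stable)
t=1 Δ0: clk=1 b=1 a=0 e=0 d=1 c=0
  Δ1: clk:1→0
  (1Δ to stable)
t=2 Δ0: clk=0 b=1 a=0 e=0 d=1 c=0
  Δ1: clk:0→1
  Δ2: d:1→0
  (2Δ to stable)
t=3 Δ0: clk=1 b=1 a=0 e=0 d=0 c=0
  Δ1: clk:1→0, e:0→1
  (1Δ to stable)
t=4 Δ0: clk=0 b=1 a=0 e=1 d=0 c=0
  Δ1: clk:0→1
  Δ2: d:0→1
  Δ3: a:0→1, c:0→1
  (3Δ to stable)
t=5 Δ0: clk=1 b=1 a=1 e=1 d=1 c=1
  Δ1: clk:1→0
  (1Δ to stable)
t=6 Δ0: clk=0 b=1 a=1 e=1 d=1 c=1
  Δ1: clk:0→1
  Δ2: d:1→0
  Δ3: a:1→0, c:1→0
  (3Δ to stable)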